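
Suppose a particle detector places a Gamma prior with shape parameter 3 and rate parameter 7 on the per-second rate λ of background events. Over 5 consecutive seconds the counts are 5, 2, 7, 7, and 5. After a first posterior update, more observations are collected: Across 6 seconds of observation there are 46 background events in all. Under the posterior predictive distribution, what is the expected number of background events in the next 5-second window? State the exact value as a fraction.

125/6

Total count: 5 + 2 + 7 + 7 + 5 = 26.
Total exposure: 5 seconds.
After the first batch: Gamma(3 + 26, 7 + 5) = Gamma(29, 12).
Total count 46 over total exposure 6 seconds.
After the second batch: Gamma(29 + 46, 12 + 6) = Gamma(75, 18).
Predictive mean over a 5-second window = T·E[λ|data] = 5·75/18 = 125/6.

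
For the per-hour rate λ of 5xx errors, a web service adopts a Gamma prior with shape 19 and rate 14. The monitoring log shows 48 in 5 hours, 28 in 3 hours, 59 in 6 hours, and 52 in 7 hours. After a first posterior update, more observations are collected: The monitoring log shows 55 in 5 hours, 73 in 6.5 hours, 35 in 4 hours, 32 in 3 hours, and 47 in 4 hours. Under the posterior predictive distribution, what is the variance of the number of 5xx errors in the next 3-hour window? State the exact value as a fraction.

Total count: 48 + 28 + 59 + 52 = 187.
Total exposure: 5 + 3 + 6 + 7 = 21 hours.
After the first batch: Gamma(19 + 187, 14 + 21) = Gamma(206, 35).
Total count: 55 + 73 + 35 + 32 + 47 = 242.
Total exposure: 5 + 6.5 + 4 + 3 + 4 = 22.5 hours.
After the second batch: Gamma(206 + 242, 35 + 22.5) = Gamma(448, 115/2).
The posterior predictive for a window of length T is Negative Binomial with variance T·α'·(β'+T)/β'² = 3·448·(121/2)/(13225/4) = 325248/13225.

325248/13225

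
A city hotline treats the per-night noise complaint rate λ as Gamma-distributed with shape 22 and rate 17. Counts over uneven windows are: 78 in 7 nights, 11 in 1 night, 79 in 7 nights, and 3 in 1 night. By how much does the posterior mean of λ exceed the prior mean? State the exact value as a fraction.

Total count: 78 + 11 + 79 + 3 = 171.
Total exposure: 7 + 1 + 7 + 1 = 16 nights.
Gamma(α, β) with Poisson data over total exposure Σt gives posterior Gamma(α+Σx, β+Σt) = Gamma(193, 33).
Posterior mean = 193/33 = 193/33; prior mean = 22/17 = 22/17. Difference = 193/33 − 22/17 = 2555/561.

2555/561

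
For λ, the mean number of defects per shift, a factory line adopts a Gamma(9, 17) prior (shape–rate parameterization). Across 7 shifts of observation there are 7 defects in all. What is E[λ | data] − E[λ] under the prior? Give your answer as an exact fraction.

Total count 7 over total exposure 7 shifts.
By Gamma–Poisson conjugacy, the posterior is Gamma(α + Σx, β + Σt) = Gamma(9 + 7, 17 + 7) = Gamma(16, 24).
Posterior mean = 16/24 = 2/3; prior mean = 9/17 = 9/17. Difference = 2/3 − 9/17 = 7/51.

7/51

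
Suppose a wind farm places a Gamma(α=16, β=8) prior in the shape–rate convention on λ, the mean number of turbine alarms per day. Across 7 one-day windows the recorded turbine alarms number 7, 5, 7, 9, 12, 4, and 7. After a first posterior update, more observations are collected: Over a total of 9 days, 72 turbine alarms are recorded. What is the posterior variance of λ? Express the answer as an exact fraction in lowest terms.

Total count: 7 + 5 + 7 + 9 + 12 + 4 + 7 = 51.
Total exposure: 7 days.
After the first batch: Gamma(16 + 51, 8 + 7) = Gamma(67, 15).
Total count 72 over total exposure 9 days.
After the second batch: Gamma(67 + 72, 15 + 9) = Gamma(139, 24).
Posterior variance = α'/β'² = 139/576.

139/576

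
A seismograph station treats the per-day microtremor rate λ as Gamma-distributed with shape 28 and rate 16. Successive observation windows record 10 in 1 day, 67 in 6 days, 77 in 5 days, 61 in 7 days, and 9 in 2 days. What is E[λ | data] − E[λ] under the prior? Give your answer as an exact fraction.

749/148

Total count: 10 + 67 + 77 + 61 + 9 = 224.
Total exposure: 1 + 6 + 5 + 7 + 2 = 21 days.
Conjugate update: add total count to the shape and total exposure to the rate, giving Gamma(252, 37).
Posterior mean = 252/37 = 252/37; prior mean = 28/16 = 7/4. Difference = 252/37 − 7/4 = 749/148.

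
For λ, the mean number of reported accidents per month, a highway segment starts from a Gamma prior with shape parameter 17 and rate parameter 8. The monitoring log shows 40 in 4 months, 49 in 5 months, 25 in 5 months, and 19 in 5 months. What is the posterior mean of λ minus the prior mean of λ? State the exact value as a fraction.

Total count: 40 + 49 + 25 + 19 = 133.
Total exposure: 4 + 5 + 5 + 5 = 19 months.
The Gamma prior is conjugate for the Poisson rate, so λ | data ~ Gamma(17+133, 8+19) = Gamma(150, 27).
Posterior mean = 150/27 = 50/9; prior mean = 17/8 = 17/8. Difference = 50/9 − 17/8 = 247/72.

247/72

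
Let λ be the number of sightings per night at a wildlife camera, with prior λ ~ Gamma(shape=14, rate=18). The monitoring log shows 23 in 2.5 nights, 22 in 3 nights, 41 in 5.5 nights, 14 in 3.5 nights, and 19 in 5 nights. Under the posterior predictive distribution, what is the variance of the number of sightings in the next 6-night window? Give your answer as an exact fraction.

15428/625

Total count: 23 + 22 + 41 + 14 + 19 = 119.
Total exposure: 2.5 + 3 + 5.5 + 3.5 + 5 = 19.5 nights.
The Gamma prior is conjugate for the Poisson rate, so λ | data ~ Gamma(14+119, 18+19.5) = Gamma(133, 75/2).
The posterior predictive for a window of length T is Negative Binomial with variance T·α'·(β'+T)/β'² = 6·133·(87/2)/(5625/4) = 15428/625.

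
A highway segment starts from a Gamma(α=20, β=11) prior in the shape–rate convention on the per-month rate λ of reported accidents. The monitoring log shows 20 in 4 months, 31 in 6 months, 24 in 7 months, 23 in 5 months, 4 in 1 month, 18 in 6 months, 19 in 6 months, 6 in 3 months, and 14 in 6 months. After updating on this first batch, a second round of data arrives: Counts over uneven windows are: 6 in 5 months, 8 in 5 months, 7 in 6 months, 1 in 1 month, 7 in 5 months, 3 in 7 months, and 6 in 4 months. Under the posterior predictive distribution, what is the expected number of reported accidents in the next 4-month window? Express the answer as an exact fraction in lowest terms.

217/22

Total count: 20 + 31 + 24 + 23 + 4 + 18 + 19 + 6 + 14 = 159.
Total exposure: 4 + 6 + 7 + 5 + 1 + 6 + 6 + 3 + 6 = 44 months.
After the first batch: Gamma(20 + 159, 11 + 44) = Gamma(179, 55).
Total count: 6 + 8 + 7 + 1 + 7 + 3 + 6 = 38.
Total exposure: 5 + 5 + 6 + 1 + 5 + 7 + 4 = 33 months.
After the second batch: Gamma(179 + 38, 55 + 33) = Gamma(217, 88).
Predictive mean over a 4-month window = T·E[λ|data] = 4·217/88 = 217/22.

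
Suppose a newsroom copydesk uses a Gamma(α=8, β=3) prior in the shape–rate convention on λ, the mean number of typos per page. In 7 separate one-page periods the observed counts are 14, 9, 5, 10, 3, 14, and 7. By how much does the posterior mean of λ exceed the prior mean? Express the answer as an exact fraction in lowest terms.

Total count: 14 + 9 + 5 + 10 + 3 + 14 + 7 = 62.
Total exposure: 7 pages.
Posterior: α' = 8 + 62 = 70, β' = 3 + 7 = 10.
Posterior mean = 70/10 = 7; prior mean = 8/3 = 8/3. Difference = 7 − 8/3 = 13/3.

13/3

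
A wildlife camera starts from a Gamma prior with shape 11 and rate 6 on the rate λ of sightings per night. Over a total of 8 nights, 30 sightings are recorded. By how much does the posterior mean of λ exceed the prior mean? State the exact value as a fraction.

23/21

Total count 30 over total exposure 8 nights.
Conjugate update: add total count to the shape and total exposure to the rate, giving Gamma(41, 14).
Posterior mean = 41/14 = 41/14; prior mean = 11/6 = 11/6. Difference = 41/14 − 11/6 = 23/21.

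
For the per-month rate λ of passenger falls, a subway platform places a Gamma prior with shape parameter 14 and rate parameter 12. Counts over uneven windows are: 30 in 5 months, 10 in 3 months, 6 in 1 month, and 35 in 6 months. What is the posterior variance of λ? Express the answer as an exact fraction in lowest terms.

95/729

Total count: 30 + 10 + 6 + 35 = 81.
Total exposure: 5 + 3 + 1 + 6 = 15 months.
Conjugate update: add total count to the shape and total exposure to the rate, giving Gamma(95, 27).
Posterior variance = α'/β'² = 95/729.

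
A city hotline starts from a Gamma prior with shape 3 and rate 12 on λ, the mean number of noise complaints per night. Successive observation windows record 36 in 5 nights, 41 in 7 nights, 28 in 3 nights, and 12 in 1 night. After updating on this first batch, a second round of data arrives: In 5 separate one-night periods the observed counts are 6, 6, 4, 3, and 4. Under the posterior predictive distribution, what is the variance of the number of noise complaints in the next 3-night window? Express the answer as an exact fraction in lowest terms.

156/11

Total count: 36 + 41 + 28 + 12 = 117.
Total exposure: 5 + 7 + 3 + 1 = 16 nights.
After the first batch: Gamma(3 + 117, 12 + 16) = Gamma(120, 28).
Total count: 6 + 6 + 4 + 3 + 4 = 23.
Total exposure: 5 nights.
After the second batch: Gamma(120 + 23, 28 + 5) = Gamma(143, 33).
The posterior predictive for a window of length T is Negative Binomial with variance T·α'·(β'+T)/β'² = 3·143·36/1089 = 156/11.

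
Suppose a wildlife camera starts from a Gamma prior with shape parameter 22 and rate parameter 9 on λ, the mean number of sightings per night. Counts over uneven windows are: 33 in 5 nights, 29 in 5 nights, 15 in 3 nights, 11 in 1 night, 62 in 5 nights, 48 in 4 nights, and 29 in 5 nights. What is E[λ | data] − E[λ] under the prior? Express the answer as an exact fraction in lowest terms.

Total count: 33 + 29 + 15 + 11 + 62 + 48 + 29 = 227.
Total exposure: 5 + 5 + 3 + 1 + 5 + 4 + 5 = 28 nights.
By Gamma–Poisson conjugacy, the posterior is Gamma(α + Σx, β + Σt) = Gamma(22 + 227, 9 + 28) = Gamma(249, 37).
Posterior mean = 249/37 = 249/37; prior mean = 22/9 = 22/9. Difference = 249/37 − 22/9 = 1427/333.

1427/333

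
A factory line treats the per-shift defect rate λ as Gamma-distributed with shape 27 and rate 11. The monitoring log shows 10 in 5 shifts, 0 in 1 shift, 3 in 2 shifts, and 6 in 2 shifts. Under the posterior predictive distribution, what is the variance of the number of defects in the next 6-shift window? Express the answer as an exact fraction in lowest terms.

Total count: 10 + 0 + 3 + 6 = 19.
Total exposure: 5 + 1 + 2 + 2 = 10 shifts.
Posterior: α' = 27 + 19 = 46, β' = 11 + 10 = 21.
The posterior predictive for a window of length T is Negative Binomial with variance T·α'·(β'+T)/β'² = 6·46·27/441 = 828/49.

828/49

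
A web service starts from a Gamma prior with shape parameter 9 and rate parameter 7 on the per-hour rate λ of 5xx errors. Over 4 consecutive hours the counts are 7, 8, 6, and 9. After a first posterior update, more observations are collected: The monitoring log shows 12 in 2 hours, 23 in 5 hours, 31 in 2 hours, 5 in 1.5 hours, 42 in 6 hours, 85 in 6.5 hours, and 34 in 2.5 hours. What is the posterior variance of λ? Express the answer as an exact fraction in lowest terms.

Total count: 7 + 8 + 6 + 9 = 30.
Total exposure: 4 hours.
After the first batch: Gamma(9 + 30, 7 + 4) = Gamma(39, 11).
Total count: 12 + 23 + 31 + 5 + 42 + 85 + 34 = 232.
Total exposure: 2 + 5 + 2 + 1.5 + 6 + 6.5 + 2.5 = 25.5 hours.
After the second batch: Gamma(39 + 232, 11 + 25.5) = Gamma(271, 73/2).
Posterior variance = α'/β'² = 271/(5329/4) = 1084/5329.

1084/5329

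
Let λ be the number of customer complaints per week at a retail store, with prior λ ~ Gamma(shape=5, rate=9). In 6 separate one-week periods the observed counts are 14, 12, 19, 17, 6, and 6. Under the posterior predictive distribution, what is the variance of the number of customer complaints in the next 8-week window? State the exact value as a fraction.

Total count: 14 + 12 + 19 + 17 + 6 + 6 = 74.
Total exposure: 6 weeks.
Posterior: α' = 5 + 74 = 79, β' = 9 + 6 = 15.
The posterior predictive for a window of length T is Negative Binomial with variance T·α'·(β'+T)/β'² = 8·79·23/225 = 14536/225.

14536/225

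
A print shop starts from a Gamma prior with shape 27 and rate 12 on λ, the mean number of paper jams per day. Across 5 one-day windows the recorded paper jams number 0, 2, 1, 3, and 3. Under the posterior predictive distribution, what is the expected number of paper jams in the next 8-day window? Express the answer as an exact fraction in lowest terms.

Total count: 0 + 2 + 1 + 3 + 3 = 9.
Total exposure: 5 days.
The Gamma prior is conjugate for the Poisson rate, so λ | data ~ Gamma(27+9, 12+5) = Gamma(36, 17).
Predictive mean over an 8-day window = T·E[λ|data] = 8·36/17 = 288/17.

288/17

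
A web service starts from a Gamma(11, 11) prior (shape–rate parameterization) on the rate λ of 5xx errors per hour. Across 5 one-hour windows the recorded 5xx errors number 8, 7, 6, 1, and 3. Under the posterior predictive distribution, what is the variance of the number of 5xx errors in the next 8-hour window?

27

Total count: 8 + 7 + 6 + 1 + 3 = 25.
Total exposure: 5 hours.
The Gamma prior is conjugate for the Poisson rate, so λ | data ~ Gamma(11+25, 11+5) = Gamma(36, 16).
The posterior predictive for a window of length T is Negative Binomial with variance T·α'·(β'+T)/β'² = 8·36·24/256 = 27.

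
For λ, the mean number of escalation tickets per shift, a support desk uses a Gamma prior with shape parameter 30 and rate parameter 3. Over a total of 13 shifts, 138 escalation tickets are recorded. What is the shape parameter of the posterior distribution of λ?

Total count 138 over total exposure 13 shifts.
Posterior: α' = 30 + 138 = 168, β' = 3 + 13 = 16.

168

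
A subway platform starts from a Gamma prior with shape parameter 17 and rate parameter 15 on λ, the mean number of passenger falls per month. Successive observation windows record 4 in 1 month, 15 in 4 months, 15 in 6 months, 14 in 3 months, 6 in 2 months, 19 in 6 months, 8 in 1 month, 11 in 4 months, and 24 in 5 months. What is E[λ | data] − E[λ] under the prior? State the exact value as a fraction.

1196/705

Total count: 4 + 15 + 15 + 14 + 6 + 19 + 8 + 11 + 24 = 116.
Total exposure: 1 + 4 + 6 + 3 + 2 + 6 + 1 + 4 + 5 = 32 months.
Conjugate update: add total count to the shape and total exposure to the rate, giving Gamma(133, 47).
Posterior mean = 133/47 = 133/47; prior mean = 17/15 = 17/15. Difference = 133/47 − 17/15 = 1196/705.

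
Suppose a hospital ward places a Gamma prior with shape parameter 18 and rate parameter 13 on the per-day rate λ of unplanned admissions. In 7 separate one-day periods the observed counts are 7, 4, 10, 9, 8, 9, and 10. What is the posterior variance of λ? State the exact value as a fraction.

3/16

Total count: 7 + 4 + 10 + 9 + 8 + 9 + 10 = 57.
Total exposure: 7 days.
Posterior: α' = 18 + 57 = 75, β' = 13 + 7 = 20.
Posterior variance = α'/β'² = 75/400 = 3/16.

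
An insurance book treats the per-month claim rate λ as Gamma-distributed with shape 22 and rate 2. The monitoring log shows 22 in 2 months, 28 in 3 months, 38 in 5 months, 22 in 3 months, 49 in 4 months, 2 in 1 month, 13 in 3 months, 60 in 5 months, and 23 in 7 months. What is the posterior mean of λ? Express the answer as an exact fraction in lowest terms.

279/35

Total count: 22 + 28 + 38 + 22 + 49 + 2 + 13 + 60 + 23 = 257.
Total exposure: 2 + 3 + 5 + 3 + 4 + 1 + 3 + 5 + 7 = 33 months.
Posterior: α' = 22 + 257 = 279, β' = 2 + 33 = 35.
Posterior mean = α'/β' = 279/35.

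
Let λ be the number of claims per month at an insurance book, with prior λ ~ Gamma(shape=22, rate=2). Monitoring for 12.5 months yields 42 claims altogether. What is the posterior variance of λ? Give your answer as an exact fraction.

Total count 42 over total exposure 12.5 months.
Conjugate update: add total count to the shape and total exposure to the rate, giving Gamma(64, 29/2).
Posterior variance = α'/β'² = 64/(841/4) = 256/841.

256/841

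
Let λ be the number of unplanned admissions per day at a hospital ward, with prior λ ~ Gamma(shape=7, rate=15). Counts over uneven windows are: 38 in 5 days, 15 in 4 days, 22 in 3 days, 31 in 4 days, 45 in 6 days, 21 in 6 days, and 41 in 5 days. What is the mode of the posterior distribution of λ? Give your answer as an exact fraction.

73/16

Total count: 38 + 15 + 22 + 31 + 45 + 21 + 41 = 213.
Total exposure: 5 + 4 + 3 + 4 + 6 + 6 + 5 = 33 days.
The Gamma prior is conjugate for the Poisson rate, so λ | data ~ Gamma(7+213, 15+33) = Gamma(220, 48).
Posterior mode = (α'−1)/β' = 219/48 = 73/16.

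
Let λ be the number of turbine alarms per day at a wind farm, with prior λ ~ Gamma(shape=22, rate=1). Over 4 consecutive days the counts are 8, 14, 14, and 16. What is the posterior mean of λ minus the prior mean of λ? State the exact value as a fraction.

-36/5

Total count: 8 + 14 + 14 + 16 = 52.
Total exposure: 4 days.
Conjugate update: add total count to the shape and total exposure to the rate, giving Gamma(74, 5).
Posterior mean = 74/5 = 74/5; prior mean = 22/1 = 22. Difference = 74/5 − 22 = -36/5.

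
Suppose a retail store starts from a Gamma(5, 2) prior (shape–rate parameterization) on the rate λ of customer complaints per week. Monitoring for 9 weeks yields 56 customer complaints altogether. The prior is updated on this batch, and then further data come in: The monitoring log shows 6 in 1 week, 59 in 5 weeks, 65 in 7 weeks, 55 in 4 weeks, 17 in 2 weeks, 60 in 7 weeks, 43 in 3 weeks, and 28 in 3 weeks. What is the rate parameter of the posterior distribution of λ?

Total count 56 over total exposure 9 weeks.
After the first batch: Gamma(5 + 56, 2 + 9) = Gamma(61, 11).
Total count: 6 + 59 + 65 + 55 + 17 + 60 + 43 + 28 = 333.
Total exposure: 1 + 5 + 7 + 4 + 2 + 7 + 3 + 3 = 32 weeks.
After the second batch: Gamma(61 + 333, 11 + 32) = Gamma(394, 43).

43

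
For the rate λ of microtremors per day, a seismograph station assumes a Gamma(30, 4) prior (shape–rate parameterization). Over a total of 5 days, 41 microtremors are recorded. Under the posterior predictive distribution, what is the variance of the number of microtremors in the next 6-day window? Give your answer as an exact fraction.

710/9

Total count 41 over total exposure 5 days.
By Gamma–Poisson conjugacy, the posterior is Gamma(α + Σx, β + Σt) = Gamma(30 + 41, 4 + 5) = Gamma(71, 9).
The posterior predictive for a window of length T is Negative Binomial with variance T·α'·(β'+T)/β'² = 6·71·15/81 = 710/9.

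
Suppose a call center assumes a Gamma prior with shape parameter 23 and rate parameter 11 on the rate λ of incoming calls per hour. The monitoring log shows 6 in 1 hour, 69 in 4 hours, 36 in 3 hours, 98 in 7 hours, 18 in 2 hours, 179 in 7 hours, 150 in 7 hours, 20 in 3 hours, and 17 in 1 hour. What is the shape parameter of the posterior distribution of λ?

616

Total count: 6 + 69 + 36 + 98 + 18 + 179 + 150 + 20 + 17 = 593.
Total exposure: 1 + 4 + 3 + 7 + 2 + 7 + 7 + 3 + 1 = 35 hours.
The Gamma prior is conjugate for the Poisson rate, so λ | data ~ Gamma(23+593, 11+35) = Gamma(616, 46).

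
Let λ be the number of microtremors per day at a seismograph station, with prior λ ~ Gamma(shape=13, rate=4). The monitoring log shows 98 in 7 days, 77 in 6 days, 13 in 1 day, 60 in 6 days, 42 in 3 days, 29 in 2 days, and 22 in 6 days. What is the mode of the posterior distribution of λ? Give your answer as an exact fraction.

353/35

Total count: 98 + 77 + 13 + 60 + 42 + 29 + 22 = 341.
Total exposure: 7 + 6 + 1 + 6 + 3 + 2 + 6 = 31 days.
Conjugate update: add total count to the shape and total exposure to the rate, giving Gamma(354, 35).
Posterior mode = (α'−1)/β' = 353/35.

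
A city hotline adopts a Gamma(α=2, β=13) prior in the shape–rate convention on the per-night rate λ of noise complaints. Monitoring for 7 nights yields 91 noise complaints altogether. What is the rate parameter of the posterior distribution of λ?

20

Total count 91 over total exposure 7 nights.
By Gamma–Poisson conjugacy, the posterior is Gamma(α + Σx, β + Σt) = Gamma(2 + 91, 13 + 7) = Gamma(93, 20).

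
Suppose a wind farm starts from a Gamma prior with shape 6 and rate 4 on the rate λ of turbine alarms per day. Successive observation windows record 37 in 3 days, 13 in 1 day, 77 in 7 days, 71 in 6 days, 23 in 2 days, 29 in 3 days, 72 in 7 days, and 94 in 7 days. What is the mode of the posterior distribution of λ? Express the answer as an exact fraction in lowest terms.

421/40

Total count: 37 + 13 + 77 + 71 + 23 + 29 + 72 + 94 = 416.
Total exposure: 3 + 1 + 7 + 6 + 2 + 3 + 7 + 7 = 36 days.
Conjugate update: add total count to the shape and total exposure to the rate, giving Gamma(422, 40).
Posterior mode = (α'−1)/β' = 421/40.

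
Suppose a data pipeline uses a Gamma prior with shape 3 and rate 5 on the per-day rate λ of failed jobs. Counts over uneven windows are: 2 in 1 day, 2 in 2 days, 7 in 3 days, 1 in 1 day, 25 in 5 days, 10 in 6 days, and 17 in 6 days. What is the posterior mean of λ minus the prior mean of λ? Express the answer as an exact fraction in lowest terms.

Total count: 2 + 2 + 7 + 1 + 25 + 10 + 17 = 64.
Total exposure: 1 + 2 + 3 + 1 + 5 + 6 + 6 = 24 days.
Posterior: α' = 3 + 64 = 67, β' = 5 + 24 = 29.
Posterior mean = 67/29 = 67/29; prior mean = 3/5 = 3/5. Difference = 67/29 − 3/5 = 248/145.

248/145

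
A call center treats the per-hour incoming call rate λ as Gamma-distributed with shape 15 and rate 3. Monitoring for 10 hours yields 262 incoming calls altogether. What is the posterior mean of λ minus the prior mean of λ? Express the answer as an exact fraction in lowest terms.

212/13

Total count 262 over total exposure 10 hours.
By Gamma–Poisson conjugacy, the posterior is Gamma(α + Σx, β + Σt) = Gamma(15 + 262, 3 + 10) = Gamma(277, 13).
Posterior mean = 277/13 = 277/13; prior mean = 15/3 = 5. Difference = 277/13 − 5 = 212/13.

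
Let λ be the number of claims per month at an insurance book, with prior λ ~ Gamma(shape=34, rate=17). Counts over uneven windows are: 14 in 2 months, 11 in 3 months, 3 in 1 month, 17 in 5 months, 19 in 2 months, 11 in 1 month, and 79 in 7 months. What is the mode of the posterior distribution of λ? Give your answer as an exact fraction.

Total count: 14 + 11 + 3 + 17 + 19 + 11 + 79 = 154.
Total exposure: 2 + 3 + 1 + 5 + 2 + 1 + 7 = 21 months.
The Gamma prior is conjugate for the Poisson rate, so λ | data ~ Gamma(34+154, 17+21) = Gamma(188, 38).
Posterior mode = (α'−1)/β' = 187/38.

187/38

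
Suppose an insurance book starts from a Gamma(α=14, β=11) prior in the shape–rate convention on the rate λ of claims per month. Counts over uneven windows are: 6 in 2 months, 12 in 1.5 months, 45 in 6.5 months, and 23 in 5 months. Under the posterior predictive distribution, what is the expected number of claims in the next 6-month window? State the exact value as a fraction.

300/13

Total count: 6 + 12 + 45 + 23 = 86.
Total exposure: 2 + 1.5 + 6.5 + 5 = 15 months.
Gamma(α, β) with Poisson data over total exposure Σt gives posterior Gamma(α+Σx, β+Σt) = Gamma(100, 26).
Predictive mean over a 6-month window = T·E[λ|data] = 6·100/26 = 300/13.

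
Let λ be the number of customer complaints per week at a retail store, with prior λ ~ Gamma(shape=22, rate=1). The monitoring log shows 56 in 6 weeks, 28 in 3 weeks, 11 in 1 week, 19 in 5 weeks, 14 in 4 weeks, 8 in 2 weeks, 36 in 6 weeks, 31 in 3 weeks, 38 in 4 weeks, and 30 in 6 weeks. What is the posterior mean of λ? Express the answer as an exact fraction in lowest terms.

293/41

Total count: 56 + 28 + 11 + 19 + 14 + 8 + 36 + 31 + 38 + 30 = 271.
Total exposure: 6 + 3 + 1 + 5 + 4 + 2 + 6 + 3 + 4 + 6 = 40 weeks.
By Gamma–Poisson conjugacy, the posterior is Gamma(α + Σx, β + Σt) = Gamma(22 + 271, 1 + 40) = Gamma(293, 41).
Posterior mean = α'/β' = 293/41.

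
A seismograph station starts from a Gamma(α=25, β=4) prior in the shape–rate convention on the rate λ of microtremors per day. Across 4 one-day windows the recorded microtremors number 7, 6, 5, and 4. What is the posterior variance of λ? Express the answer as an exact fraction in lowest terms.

Total count: 7 + 6 + 5 + 4 = 22.
Total exposure: 4 days.
Posterior: α' = 25 + 22 = 47, β' = 4 + 4 = 8.
Posterior variance = α'/β'² = 47/64.

47/64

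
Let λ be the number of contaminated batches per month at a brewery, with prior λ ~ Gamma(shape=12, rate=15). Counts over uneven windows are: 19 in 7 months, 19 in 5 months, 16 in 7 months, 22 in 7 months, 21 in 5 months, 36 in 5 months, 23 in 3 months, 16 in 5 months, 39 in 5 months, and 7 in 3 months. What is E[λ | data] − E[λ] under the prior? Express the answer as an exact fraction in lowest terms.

Total count: 19 + 19 + 16 + 22 + 21 + 36 + 23 + 16 + 39 + 7 = 218.
Total exposure: 7 + 5 + 7 + 7 + 5 + 5 + 3 + 5 + 5 + 3 = 52 months.
Posterior: α' = 12 + 218 = 230, β' = 15 + 52 = 67.
Posterior mean = 230/67 = 230/67; prior mean = 12/15 = 4/5. Difference = 230/67 − 4/5 = 882/335.

882/335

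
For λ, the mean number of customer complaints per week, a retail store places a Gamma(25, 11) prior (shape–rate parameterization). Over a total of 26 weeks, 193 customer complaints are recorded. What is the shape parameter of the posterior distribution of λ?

Total count 193 over total exposure 26 weeks.
Gamma(α, β) with Poisson data over total exposure Σt gives posterior Gamma(α+Σx, β+Σt) = Gamma(218, 37).

218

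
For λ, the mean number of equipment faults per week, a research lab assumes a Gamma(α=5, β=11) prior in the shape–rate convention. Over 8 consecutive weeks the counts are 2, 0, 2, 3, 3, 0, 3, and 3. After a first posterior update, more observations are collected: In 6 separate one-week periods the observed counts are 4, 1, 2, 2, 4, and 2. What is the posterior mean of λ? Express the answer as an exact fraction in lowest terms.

36/25

Total count: 2 + 0 + 2 + 3 + 3 + 0 + 3 + 3 = 16.
Total exposure: 8 weeks.
After the first batch: Gamma(5 + 16, 11 + 8) = Gamma(21, 19).
Total count: 4 + 1 + 2 + 2 + 4 + 2 = 15.
Total exposure: 6 weeks.
After the second batch: Gamma(21 + 15, 19 + 6) = Gamma(36, 25).
Posterior mean = α'/β' = 36/25.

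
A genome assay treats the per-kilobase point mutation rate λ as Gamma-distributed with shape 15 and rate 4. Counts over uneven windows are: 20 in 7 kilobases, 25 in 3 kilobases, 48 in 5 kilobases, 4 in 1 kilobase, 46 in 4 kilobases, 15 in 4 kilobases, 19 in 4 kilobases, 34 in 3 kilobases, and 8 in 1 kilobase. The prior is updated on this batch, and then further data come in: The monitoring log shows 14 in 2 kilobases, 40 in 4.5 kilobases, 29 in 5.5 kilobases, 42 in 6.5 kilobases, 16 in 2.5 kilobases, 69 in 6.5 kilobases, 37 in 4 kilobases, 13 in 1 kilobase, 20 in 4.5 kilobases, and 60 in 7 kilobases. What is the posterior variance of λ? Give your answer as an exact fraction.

Total count: 20 + 25 + 48 + 4 + 46 + 15 + 19 + 34 + 8 = 219.
Total exposure: 7 + 3 + 5 + 1 + 4 + 4 + 4 + 3 + 1 = 32 kilobases.
After the first batch: Gamma(15 + 219, 4 + 32) = Gamma(234, 36).
Total count: 14 + 40 + 29 + 42 + 16 + 69 + 37 + 13 + 20 + 60 = 340.
Total exposure: 2 + 4.5 + 5.5 + 6.5 + 2.5 + 6.5 + 4 + 1 + 4.5 + 7 = 44 kilobases.
After the second batch: Gamma(234 + 340, 36 + 44) = Gamma(574, 80).
Posterior variance = α'/β'² = 574/6400 = 287/3200.

287/3200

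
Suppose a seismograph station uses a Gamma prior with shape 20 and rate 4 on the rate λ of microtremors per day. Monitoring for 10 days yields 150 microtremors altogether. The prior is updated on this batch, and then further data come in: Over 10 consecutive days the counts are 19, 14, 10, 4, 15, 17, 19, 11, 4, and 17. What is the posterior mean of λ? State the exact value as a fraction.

Total count 150 over total exposure 10 days.
After the first batch: Gamma(20 + 150, 4 + 10) = Gamma(170, 14).
Total count: 19 + 14 + 10 + 4 + 15 + 17 + 19 + 11 + 4 + 17 = 130.
Total exposure: 10 days.
After the second batch: Gamma(170 + 130, 14 + 10) = Gamma(300, 24).
Posterior mean = α'/β' = 300/24 = 25/2.

25/2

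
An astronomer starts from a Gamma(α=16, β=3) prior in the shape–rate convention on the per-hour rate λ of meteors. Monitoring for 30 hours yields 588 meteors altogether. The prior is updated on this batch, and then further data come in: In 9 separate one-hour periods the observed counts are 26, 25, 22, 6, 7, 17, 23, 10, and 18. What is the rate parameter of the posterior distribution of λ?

Total count 588 over total exposure 30 hours.
After the first batch: Gamma(16 + 588, 3 + 30) = Gamma(604, 33).
Total count: 26 + 25 + 22 + 6 + 7 + 17 + 23 + 10 + 18 = 154.
Total exposure: 9 hours.
After the second batch: Gamma(604 + 154, 33 + 9) = Gamma(758, 42).

42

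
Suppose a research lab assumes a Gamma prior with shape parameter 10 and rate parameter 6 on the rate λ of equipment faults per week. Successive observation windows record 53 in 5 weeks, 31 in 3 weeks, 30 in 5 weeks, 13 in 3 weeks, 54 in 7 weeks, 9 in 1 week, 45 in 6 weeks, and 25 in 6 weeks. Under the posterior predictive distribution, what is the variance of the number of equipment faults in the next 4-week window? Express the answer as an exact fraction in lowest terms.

Total count: 53 + 31 + 30 + 13 + 54 + 9 + 45 + 25 = 260.
Total exposure: 5 + 3 + 5 + 3 + 7 + 1 + 6 + 6 = 36 weeks.
Posterior: α' = 10 + 260 = 270, β' = 6 + 36 = 42.
The posterior predictive for a window of length T is Negative Binomial with variance T·α'·(β'+T)/β'² = 4·270·46/1764 = 1380/49.

1380/49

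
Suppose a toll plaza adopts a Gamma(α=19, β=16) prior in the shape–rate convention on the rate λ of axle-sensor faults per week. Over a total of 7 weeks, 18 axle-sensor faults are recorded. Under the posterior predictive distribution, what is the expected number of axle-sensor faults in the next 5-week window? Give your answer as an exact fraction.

Total count 18 over total exposure 7 weeks.
Gamma(α, β) with Poisson data over total exposure Σt gives posterior Gamma(α+Σx, β+Σt) = Gamma(37, 23).
Predictive mean over a 5-week window = T·E[λ|data] = 5·37/23 = 185/23.

185/23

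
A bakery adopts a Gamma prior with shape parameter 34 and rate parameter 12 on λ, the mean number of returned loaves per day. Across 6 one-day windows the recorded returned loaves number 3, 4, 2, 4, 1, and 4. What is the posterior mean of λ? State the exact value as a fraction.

Total count: 3 + 4 + 2 + 4 + 1 + 4 = 18.
Total exposure: 6 days.
The Gamma prior is conjugate for the Poisson rate, so λ | data ~ Gamma(34+18, 12+6) = Gamma(52, 18).
Posterior mean = α'/β' = 52/18 = 26/9.

26/9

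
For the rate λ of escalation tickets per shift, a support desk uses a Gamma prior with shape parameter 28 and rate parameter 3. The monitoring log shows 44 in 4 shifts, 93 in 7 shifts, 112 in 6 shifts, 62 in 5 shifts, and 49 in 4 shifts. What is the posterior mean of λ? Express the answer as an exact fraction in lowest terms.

388/29

Total count: 44 + 93 + 112 + 62 + 49 = 360.
Total exposure: 4 + 7 + 6 + 5 + 4 = 26 shifts.
Gamma(α, β) with Poisson data over total exposure Σt gives posterior Gamma(α+Σx, β+Σt) = Gamma(388, 29).
Posterior mean = α'/β' = 388/29.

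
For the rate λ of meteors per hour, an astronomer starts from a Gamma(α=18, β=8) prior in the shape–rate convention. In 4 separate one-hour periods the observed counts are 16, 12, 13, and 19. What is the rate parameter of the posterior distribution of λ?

12

Total count: 16 + 12 + 13 + 19 = 60.
Total exposure: 4 hours.
Posterior: α' = 18 + 60 = 78, β' = 8 + 4 = 12.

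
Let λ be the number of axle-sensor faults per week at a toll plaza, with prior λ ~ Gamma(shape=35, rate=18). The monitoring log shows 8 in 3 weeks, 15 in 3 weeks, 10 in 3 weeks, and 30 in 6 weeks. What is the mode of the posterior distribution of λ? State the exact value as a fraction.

Total count: 8 + 15 + 10 + 30 = 63.
Total exposure: 3 + 3 + 3 + 6 = 15 weeks.
By Gamma–Poisson conjugacy, the posterior is Gamma(α + Σx, β + Σt) = Gamma(35 + 63, 18 + 15) = Gamma(98, 33).
Posterior mode = (α'−1)/β' = 97/33.

97/33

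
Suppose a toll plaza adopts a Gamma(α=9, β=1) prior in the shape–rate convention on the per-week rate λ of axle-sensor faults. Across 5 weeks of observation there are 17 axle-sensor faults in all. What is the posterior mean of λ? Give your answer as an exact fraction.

Total count 17 over total exposure 5 weeks.
Gamma(α, β) with Poisson data over total exposure Σt gives posterior Gamma(α+Σx, β+Σt) = Gamma(26, 6).
Posterior mean = α'/β' = 26/6 = 13/3.

13/3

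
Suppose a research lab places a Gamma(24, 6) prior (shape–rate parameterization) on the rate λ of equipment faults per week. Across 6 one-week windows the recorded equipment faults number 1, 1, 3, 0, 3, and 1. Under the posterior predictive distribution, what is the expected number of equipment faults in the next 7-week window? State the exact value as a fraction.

Total count: 1 + 1 + 3 + 0 + 3 + 1 = 9.
Total exposure: 6 weeks.
Gamma(α, β) with Poisson data over total exposure Σt gives posterior Gamma(α+Σx, β+Σt) = Gamma(33, 12).
Predictive mean over a 7-week window = T·E[λ|data] = 7·33/12 = 77/4.

77/4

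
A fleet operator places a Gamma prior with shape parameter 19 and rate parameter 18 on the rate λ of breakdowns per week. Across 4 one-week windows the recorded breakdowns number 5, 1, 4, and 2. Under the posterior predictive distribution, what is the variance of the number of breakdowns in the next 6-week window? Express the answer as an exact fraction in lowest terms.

Total count: 5 + 1 + 4 + 2 = 12.
Total exposure: 4 weeks.
By Gamma–Poisson conjugacy, the posterior is Gamma(α + Σx, β + Σt) = Gamma(19 + 12, 18 + 4) = Gamma(31, 22).
The posterior predictive for a window of length T is Negative Binomial with variance T·α'·(β'+T)/β'² = 6·31·28/484 = 1302/121.

1302/121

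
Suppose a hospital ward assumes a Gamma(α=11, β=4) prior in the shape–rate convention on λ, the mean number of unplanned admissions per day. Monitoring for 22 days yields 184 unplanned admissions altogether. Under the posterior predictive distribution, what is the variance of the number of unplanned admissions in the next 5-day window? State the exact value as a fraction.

Total count 184 over total exposure 22 days.
The Gamma prior is conjugate for the Poisson rate, so λ | data ~ Gamma(11+184, 4+22) = Gamma(195, 26).
The posterior predictive for a window of length T is Negative Binomial with variance T·α'·(β'+T)/β'² = 5·195·31/676 = 2325/52.

2325/52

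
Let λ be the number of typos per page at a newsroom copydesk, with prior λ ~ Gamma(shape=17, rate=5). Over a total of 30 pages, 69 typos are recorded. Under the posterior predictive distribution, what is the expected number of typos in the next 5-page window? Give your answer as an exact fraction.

86/7

Total count 69 over total exposure 30 pages.
Posterior: α' = 17 + 69 = 86, β' = 5 + 30 = 35.
Predictive mean over a 5-page window = T·E[λ|data] = 5·86/35 = 86/7.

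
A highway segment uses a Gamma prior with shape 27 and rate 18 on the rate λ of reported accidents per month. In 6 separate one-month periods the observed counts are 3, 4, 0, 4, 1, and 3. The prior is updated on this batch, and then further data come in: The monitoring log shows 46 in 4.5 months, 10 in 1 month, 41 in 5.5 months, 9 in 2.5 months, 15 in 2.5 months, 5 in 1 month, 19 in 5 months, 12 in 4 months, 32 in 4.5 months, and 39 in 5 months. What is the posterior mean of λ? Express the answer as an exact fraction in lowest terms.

540/119

Total count: 3 + 4 + 0 + 4 + 1 + 3 = 15.
Total exposure: 6 months.
After the first batch: Gamma(27 + 15, 18 + 6) = Gamma(42, 24).
Total count: 46 + 10 + 41 + 9 + 15 + 5 + 19 + 12 + 32 + 39 = 228.
Total exposure: 4.5 + 1 + 5.5 + 2.5 + 2.5 + 1 + 5 + 4 + 4.5 + 5 = 35.5 months.
After the second batch: Gamma(42 + 228, 24 + 35.5) = Gamma(270, 119/2).
Posterior mean = α'/β' = 270/(119/2) = 540/119.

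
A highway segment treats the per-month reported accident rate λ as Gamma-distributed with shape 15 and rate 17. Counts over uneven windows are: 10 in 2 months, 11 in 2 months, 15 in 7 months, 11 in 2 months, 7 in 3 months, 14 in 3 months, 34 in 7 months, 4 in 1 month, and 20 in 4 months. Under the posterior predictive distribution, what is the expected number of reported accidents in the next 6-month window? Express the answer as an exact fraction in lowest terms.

Total count: 10 + 11 + 15 + 11 + 7 + 14 + 34 + 4 + 20 = 126.
Total exposure: 2 + 2 + 7 + 2 + 3 + 3 + 7 + 1 + 4 = 31 months.
The Gamma prior is conjugate for the Poisson rate, so λ | data ~ Gamma(15+126, 17+31) = Gamma(141, 48).
Predictive mean over a 6-month window = T·E[λ|data] = 6·141/48 = 141/8.

141/8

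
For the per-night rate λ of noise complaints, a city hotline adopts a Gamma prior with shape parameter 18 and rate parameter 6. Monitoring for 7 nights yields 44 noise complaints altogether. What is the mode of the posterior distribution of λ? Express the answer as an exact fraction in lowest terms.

Total count 44 over total exposure 7 nights.
The Gamma prior is conjugate for the Poisson rate, so λ | data ~ Gamma(18+44, 6+7) = Gamma(62, 13).
Posterior mode = (α'−1)/β' = 61/13.

61/13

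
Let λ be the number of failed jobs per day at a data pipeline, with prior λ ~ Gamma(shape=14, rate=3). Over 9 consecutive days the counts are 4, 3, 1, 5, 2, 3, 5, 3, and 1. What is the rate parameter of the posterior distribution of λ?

12

Total count: 4 + 3 + 1 + 5 + 2 + 3 + 5 + 3 + 1 = 27.
Total exposure: 9 days.
By Gamma–Poisson conjugacy, the posterior is Gamma(α + Σx, β + Σt) = Gamma(14 + 27, 3 + 9) = Gamma(41, 12).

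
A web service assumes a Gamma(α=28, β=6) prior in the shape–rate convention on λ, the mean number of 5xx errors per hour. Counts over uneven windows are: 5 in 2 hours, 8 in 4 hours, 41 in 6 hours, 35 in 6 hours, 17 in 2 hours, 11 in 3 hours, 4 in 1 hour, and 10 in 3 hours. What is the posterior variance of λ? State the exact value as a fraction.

Total count: 5 + 8 + 41 + 35 + 17 + 11 + 4 + 10 = 131.
Total exposure: 2 + 4 + 6 + 6 + 2 + 3 + 1 + 3 = 27 hours.
By Gamma–Poisson conjugacy, the posterior is Gamma(α + Σx, β + Σt) = Gamma(28 + 131, 6 + 27) = Gamma(159, 33).
Posterior variance = α'/β'² = 159/1089 = 53/363.

53/363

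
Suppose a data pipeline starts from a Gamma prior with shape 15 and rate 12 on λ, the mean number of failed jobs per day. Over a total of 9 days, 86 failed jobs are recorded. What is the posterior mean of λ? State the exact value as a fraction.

Total count 86 over total exposure 9 days.
The Gamma prior is conjugate for the Poisson rate, so λ | data ~ Gamma(15+86, 12+9) = Gamma(101, 21).
Posterior mean = α'/β' = 101/21.

101/21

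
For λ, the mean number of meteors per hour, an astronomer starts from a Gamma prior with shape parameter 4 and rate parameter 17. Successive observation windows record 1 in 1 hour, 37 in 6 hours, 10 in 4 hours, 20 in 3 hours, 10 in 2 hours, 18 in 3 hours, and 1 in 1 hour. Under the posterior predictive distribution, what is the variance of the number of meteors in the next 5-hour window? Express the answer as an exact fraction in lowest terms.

21210/1369

Total count: 1 + 37 + 10 + 20 + 10 + 18 + 1 = 97.
Total exposure: 1 + 6 + 4 + 3 + 2 + 3 + 1 = 20 hours.
Gamma(α, β) with Poisson data over total exposure Σt gives posterior Gamma(α+Σx, β+Σt) = Gamma(101, 37).
The posterior predictive for a window of length T is Negative Binomial with variance T·α'·(β'+T)/β'² = 5·101·42/1369 = 21210/1369.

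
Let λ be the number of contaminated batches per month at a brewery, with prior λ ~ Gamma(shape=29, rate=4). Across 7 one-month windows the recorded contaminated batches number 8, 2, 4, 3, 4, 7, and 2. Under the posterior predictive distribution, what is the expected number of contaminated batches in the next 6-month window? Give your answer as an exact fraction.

354/11

Total count: 8 + 2 + 4 + 3 + 4 + 7 + 2 = 30.
Total exposure: 7 months.
By Gamma–Poisson conjugacy, the posterior is Gamma(α + Σx, β + Σt) = Gamma(29 + 30, 4 + 7) = Gamma(59, 11).
Predictive mean over a 6-month window = T·E[λ|data] = 6·59/11 = 354/11.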